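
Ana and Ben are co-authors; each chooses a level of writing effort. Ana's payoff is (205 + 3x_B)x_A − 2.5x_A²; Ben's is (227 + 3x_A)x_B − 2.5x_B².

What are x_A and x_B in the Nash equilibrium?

Expanding Ana's payoff: 205x_A + 3x_Bx_A − 2.5x_A².
∂π/∂x_A = 205 + 3x_B − 5x_A = 0, so x_A = 41 + 0.6x_B.
Likewise for Ben: x_B = 45.4 + 0.6x_A.
Substituting the second reaction function into the first: x_A = 41 + 0.6(45.4 + 0.6x_A), which gives 0.64x_A = 68.24 ⇒ x_A = 106.625.
Then x_B = 45.4 + 0.6·106.625 = 109.375.

106.625, 109.375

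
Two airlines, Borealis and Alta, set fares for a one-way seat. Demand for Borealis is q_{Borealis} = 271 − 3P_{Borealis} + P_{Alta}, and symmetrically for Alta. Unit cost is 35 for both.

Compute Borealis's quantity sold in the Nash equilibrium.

Borealis's profit: π = (P_{Borealis} − 35)(271 − 3P_{Borealis} + P_{Alta}).
∂π/∂P_{Borealis} = 376 − 6P_{Borealis} + P_{Alta} = 0 ⇒ P_{Borealis} = 188/3 + (1/6)P_{Alta}.
By symmetry P_{Alta} = P_{Borealis}; substituting into the reaction function, (5/6)P_{Borealis} = 188/3 and P_{Borealis} = 75.2.
q_{Borealis} = 271 − 3·75.2 + 75.2 = 120.6.

120.6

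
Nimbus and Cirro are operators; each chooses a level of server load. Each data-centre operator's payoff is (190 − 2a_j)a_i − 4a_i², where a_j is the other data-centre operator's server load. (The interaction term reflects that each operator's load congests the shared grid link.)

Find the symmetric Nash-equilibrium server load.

Nimbus's payoff is (190 − 2a_C)a_N − 4a_N².
∂π/∂a_N = 190 − 2a_C − 8a_N = 0, so a_N = 23.75 − 0.25a_C.
By symmetry a_C = a_N; substituting into the reaction function, 1.25a_N = 23.75 and a_N = 19.

19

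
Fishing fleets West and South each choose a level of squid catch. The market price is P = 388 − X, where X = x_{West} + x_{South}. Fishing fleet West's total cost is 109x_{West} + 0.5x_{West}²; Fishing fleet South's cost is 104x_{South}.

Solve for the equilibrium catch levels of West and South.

Fishing fleet West's profit: π = x_{West}(388 − (x_{West} + x_{South})) − 109x_{West} − 0.5x_{West}².
∂π/∂x_{West} = 279 − 3x_{West} − x_{South} = 0, so x_{West} = 93 − (1/3)x_{South}.
For South: ∂π/∂x_{South} = 284 − 2x_{South} − x_{West} = 0 ⇒ x_{South} = 142 − 0.5x_{West}.
Solving the two reaction functions simultaneously: (1 − (−1/3)(−0.5))x_{West} = 93 − (1/3)·142, so (5/6)x_{West} = 137/3 and x_{West} = 54.8.
Then x_{South} = 142 − 0.5·54.8 = 114.6.

54.8, 114.6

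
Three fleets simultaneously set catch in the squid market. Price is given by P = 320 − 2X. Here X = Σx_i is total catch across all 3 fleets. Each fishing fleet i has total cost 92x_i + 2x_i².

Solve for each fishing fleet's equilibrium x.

19

A representative fishing fleet's profit is π_i = x_i(320 − 2X) − 92x_i − 2x_i², with X = x_i + Σ_{j≠i} x_j.
First-order condition: 228 − 8x_i − 2Σ_{j≠i} x_j = 0.
Imposing symmetry (x_j = x for all j) turns Σ_{j≠i} x_j into 2x, so 228 = 12x and x = 19.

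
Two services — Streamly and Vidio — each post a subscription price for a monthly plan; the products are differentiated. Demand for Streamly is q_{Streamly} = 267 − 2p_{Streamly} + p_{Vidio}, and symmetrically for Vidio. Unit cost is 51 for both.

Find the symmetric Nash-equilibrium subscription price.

Streamly's profit: π = (p_{Streamly} − 51)(267 − 2p_{Streamly} + p_{Vidio}).
∂π/∂p_{Streamly} = 369 − 4p_{Streamly} + p_{Vidio} = 0 ⇒ p_{Streamly} = 92.25 + 0.25p_{Vidio}.
The game is symmetric, so in equilibrium p_{Vidio} = p_{Streamly}: the reaction function gives 0.75p_{Streamly} = 92.25, hence p_{Streamly} = 123.

123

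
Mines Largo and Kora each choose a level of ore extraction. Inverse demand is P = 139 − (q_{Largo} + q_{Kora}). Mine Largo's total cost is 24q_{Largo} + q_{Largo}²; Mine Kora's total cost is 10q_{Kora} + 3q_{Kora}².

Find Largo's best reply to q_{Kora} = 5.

Mine Largo's profit: π = q_{Largo}(139 − (q_{Largo} + q_{Kora})) − 24q_{Largo} − q_{Largo}².
∂π/∂q_{Largo} = 115 − 4q_{Largo} − q_{Kora} = 0, so q_{Largo} = 28.75 − 0.25q_{Kora}.
At q_{Kora} = 5: q_{Largo} = 28.75 − 0.25·5 = 27.5.

27.5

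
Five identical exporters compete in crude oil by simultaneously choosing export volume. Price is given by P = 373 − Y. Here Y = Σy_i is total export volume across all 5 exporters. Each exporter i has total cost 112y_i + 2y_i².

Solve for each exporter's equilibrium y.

A representative exporter's profit is π_i = y_i(373 − Y) − 112y_i − 2y_i², with Y = y_i + Σ_{j≠i} y_j.
First-order condition: 261 − 6y_i − Σ_{j≠i} y_j = 0.
With identical exporters, set every y_j = y: then 261 − 6y − 4y = 0, i.e. y = 261/10 = 26.1.

26.1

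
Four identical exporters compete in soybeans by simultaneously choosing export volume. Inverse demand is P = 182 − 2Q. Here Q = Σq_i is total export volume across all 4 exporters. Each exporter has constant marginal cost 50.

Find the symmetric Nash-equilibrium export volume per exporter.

13.2

A representative exporter's profit is π_i = q_i(182 − 2Q) − 50q_i, with Q = q_i + Σ_{j≠i} q_j.
First-order condition: 132 − 4q_i − 2Σ_{j≠i} q_j = 0.
Imposing symmetry (q_j = q for all j) turns Σ_{j≠i} q_j into 3q, so 132 = 10q and q = 13.2.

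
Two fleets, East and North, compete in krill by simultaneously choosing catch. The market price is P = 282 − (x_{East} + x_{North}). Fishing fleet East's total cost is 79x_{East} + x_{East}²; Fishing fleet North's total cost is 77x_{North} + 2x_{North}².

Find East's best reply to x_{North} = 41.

40.5

Fishing fleet East's profit: π = x_{East}(282 − (x_{East} + x_{North})) − 79x_{East} − x_{East}².
∂π/∂x_{East} = 203 − 4x_{East} − x_{North} = 0, so x_{East} = 50.75 − 0.25x_{North}.
At x_{North} = 41: x_{East} = 50.75 − 0.25·41 = 40.5.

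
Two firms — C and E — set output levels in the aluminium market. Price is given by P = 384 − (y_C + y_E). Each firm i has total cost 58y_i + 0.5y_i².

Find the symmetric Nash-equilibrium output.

Firm C's profit: π = y_C(384 − (y_C + y_E)) − 58y_C − 0.5y_C².
∂π/∂y_C = 326 − 3y_C − y_E = 0, so y_C = 326/3 − (1/3)y_E.
Setting y_C = y_E in the reaction function: y_C = 326/3 − (1/3)y_C, so y_C = (326/3) / (4/3) = 81.5.

81.5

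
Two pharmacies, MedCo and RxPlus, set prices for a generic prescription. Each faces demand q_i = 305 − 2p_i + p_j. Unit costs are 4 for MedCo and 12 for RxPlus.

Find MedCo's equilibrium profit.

20563.92

MedCo's profit: π = (p_{MedCo} − 4)(305 − 2p_{MedCo} + p_{RxPlus}).
∂π/∂p_{MedCo} = 313 − 4p_{MedCo} + p_{RxPlus} = 0 ⇒ p_{MedCo} = 78.25 + 0.25p_{RxPlus}.
Similarly p_{RxPlus} = 82.25 + 0.25p_{MedCo}.
Solving the two reaction functions simultaneously: (1 − (0.25)(0.25))p_{MedCo} = 78.25 + 0.25·82.25, so 0.9375p_{MedCo} = 98.8125 and p_{MedCo} = 105.4.
Then p_{RxPlus} = 82.25 + 0.25·105.4 = 108.6.
q_{MedCo} = 305 − 2·105.4 + 108.6 = 202.8.
Profit = (105.4 − 4)·202.8 = 20563.92.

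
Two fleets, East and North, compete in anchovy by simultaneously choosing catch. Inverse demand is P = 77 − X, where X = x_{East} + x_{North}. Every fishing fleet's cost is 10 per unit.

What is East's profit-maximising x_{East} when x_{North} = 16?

25.5

Fishing fleet East's profit: π = x_{East}(77 − (x_{East} + x_{North})) − 10x_{East}.
∂π/∂x_{East} = 67 − 2x_{East} − x_{North} = 0, so x_{East} = 33.5 − 0.5x_{North}.
At x_{North} = 16: x_{East} = 33.5 − 0.5·16 = 25.5.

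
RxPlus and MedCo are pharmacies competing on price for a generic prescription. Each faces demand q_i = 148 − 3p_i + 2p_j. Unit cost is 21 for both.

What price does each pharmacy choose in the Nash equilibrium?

52.75

RxPlus's profit: π = (p_{RxPlus} − 21)(148 − 3p_{RxPlus} + 2p_{MedCo}).
∂π/∂p_{RxPlus} = 211 − 6p_{RxPlus} + 2p_{MedCo} = 0 ⇒ p_{RxPlus} = 211/6 + (1/3)p_{MedCo}.
The game is symmetric, so in equilibrium p_{MedCo} = p_{RxPlus}: the reaction function gives (2/3)p_{RxPlus} = 211/6, hence p_{RxPlus} = 52.75.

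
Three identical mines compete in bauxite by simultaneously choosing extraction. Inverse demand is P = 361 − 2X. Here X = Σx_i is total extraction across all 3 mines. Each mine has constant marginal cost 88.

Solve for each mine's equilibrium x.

A representative mine's profit is π_i = x_i(361 − 2X) − 88x_i, with X = x_i + Σ_{j≠i} x_j.
First-order condition: 273 − 4x_i − 2Σ_{j≠i} x_j = 0.
In a symmetric equilibrium every mine chooses the same x, so Σ_{j≠i} x_j = 2x. The condition becomes 273 − 8x = 0, giving x = 273/8 = 34.125.

34.125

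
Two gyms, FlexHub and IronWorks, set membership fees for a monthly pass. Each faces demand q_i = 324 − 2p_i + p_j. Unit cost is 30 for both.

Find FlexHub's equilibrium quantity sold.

FlexHub's profit: π = (p_{FlexHub} − 30)(324 − 2p_{FlexHub} + p_{IronWorks}).
∂π/∂p_{FlexHub} = 384 − 4p_{FlexHub} + p_{IronWorks} = 0 ⇒ p_{FlexHub} = 96 + 0.25p_{IronWorks}.
Setting p_{FlexHub} = p_{IronWorks} in the reaction function: p_{FlexHub} = 96 + 0.25p_{FlexHub}, so p_{FlexHub} = 96 / 0.75 = 128.
q_{FlexHub} = 324 − 2·128 + 128 = 196.

196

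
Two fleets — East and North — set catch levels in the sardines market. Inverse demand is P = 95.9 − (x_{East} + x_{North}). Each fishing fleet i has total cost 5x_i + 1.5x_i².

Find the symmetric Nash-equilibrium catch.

15.15

Fishing fleet East's profit: π = x_{East}(95.9 − (x_{East} + x_{North})) − 5x_{East} − 1.5x_{East}².
∂π/∂x_{East} = 90.9 − 5x_{East} − x_{North} = 0, so x_{East} = 18.18 − 0.2x_{North}.
The game is symmetric, so in equilibrium x_{North} = x_{East}: the reaction function gives 1.2x_{East} = 18.18, hence x_{East} = 15.15.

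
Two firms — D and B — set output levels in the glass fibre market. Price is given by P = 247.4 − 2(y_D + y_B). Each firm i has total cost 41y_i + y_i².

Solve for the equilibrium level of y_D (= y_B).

Firm D's profit: π = y_D(247.4 − 2(y_D + y_B)) − 41y_D − y_D².
∂π/∂y_D = 206.4 − 6y_D − 2y_B = 0, so y_D = 34.4 − (1/3)y_B.
The game is symmetric, so in equilibrium y_B = y_D: the reaction function gives (4/3)y_D = 34.4, hence y_D = 25.8.

25.8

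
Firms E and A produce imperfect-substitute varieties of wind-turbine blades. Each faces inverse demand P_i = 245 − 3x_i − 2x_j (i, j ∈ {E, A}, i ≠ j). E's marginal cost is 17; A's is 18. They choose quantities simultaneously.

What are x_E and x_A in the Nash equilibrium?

Firm E's profit: π = x_E(245 − 3x_E − 2x_A) − 17x_E.
∂π/∂x_E = 228 − 6x_E − 2x_A = 0 ⇒ x_E = 38 − (1/3)x_A.
Similarly x_A = 227/6 − (1/3)x_E.
Substituting the second reaction function into the first: x_E = 38 − (1/3)(227/6 − (1/3)x_E), which gives (8/9)x_E = 457/18 ⇒ x_E = 28.5625.
Then x_A = 227/6 − (1/3)·28.5625 = 28.3125.

28.5625, 28.3125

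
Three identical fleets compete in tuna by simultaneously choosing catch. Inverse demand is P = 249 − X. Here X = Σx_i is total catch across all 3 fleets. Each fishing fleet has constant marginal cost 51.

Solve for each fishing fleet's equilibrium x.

A representative fishing fleet's profit is π_i = x_i(249 − X) − 51x_i, with X = x_i + Σ_{j≠i} x_j.
First-order condition: 198 − 2x_i − Σ_{j≠i} x_j = 0.
Imposing symmetry (x_j = x for all j) turns Σ_{j≠i} x_j into 2x, so 198 = 4x and x = 49.5.

49.5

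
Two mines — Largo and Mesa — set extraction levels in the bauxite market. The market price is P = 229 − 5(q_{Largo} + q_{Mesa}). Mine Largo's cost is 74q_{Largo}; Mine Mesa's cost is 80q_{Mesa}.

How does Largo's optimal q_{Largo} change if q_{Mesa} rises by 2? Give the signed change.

-1

Mine Largo's profit: π = q_{Largo}(229 − 5(q_{Largo} + q_{Mesa})) − 74q_{Largo}.
∂π/∂q_{Largo} = 155 − 10q_{Largo} − 5q_{Mesa} = 0, so q_{Largo} = 15.5 − 0.5q_{Mesa}.
The reaction-function slope is −0.5, so a 2-unit rise in q_{Mesa} moves q_{Largo} by −0.5 × 2 = −1. Largo's best response falls — the actions are strategic substitutes.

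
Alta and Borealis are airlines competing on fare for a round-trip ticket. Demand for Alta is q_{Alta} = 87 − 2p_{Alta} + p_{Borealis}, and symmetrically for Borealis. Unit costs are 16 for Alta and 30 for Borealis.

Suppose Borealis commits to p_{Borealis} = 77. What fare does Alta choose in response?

Alta's profit: π = (p_{Alta} − 16)(87 − 2p_{Alta} + p_{Borealis}).
∂π/∂p_{Alta} = 119 − 4p_{Alta} + p_{Borealis} = 0 ⇒ p_{Alta} = 29.75 + 0.25p_{Borealis}.
At p_{Borealis} = 77: p_{Alta} = 29.75 + 0.25·77 = 49.

49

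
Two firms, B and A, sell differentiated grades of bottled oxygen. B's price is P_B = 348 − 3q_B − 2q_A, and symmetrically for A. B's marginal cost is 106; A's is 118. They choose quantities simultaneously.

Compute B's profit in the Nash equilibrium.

Firm B's profit: π = q_B(348 − 3q_B − 2q_A) − 106q_B.
∂π/∂q_B = 242 − 6q_B − 2q_A = 0 ⇒ q_B = 121/3 − (1/3)q_A.
Similarly q_A = 115/3 − (1/3)q_B.
Substituting the second reaction function into the first: q_B = 121/3 − (1/3)(115/3 − (1/3)q_B), which gives (8/9)q_B = 248/9 ⇒ q_B = 31.
Then q_A = 115/3 − (1/3)·31 = 28.
P_B = 348 − 3·31 − 2·28 = 199.
Profit = (199 − 106)·31 = 2883.

2883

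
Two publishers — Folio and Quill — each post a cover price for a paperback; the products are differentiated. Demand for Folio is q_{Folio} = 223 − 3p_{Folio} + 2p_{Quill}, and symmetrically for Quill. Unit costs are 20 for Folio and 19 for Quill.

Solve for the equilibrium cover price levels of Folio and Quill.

Folio's profit: π = (p_{Folio} − 20)(223 − 3p_{Folio} + 2p_{Quill}).
∂π/∂p_{Folio} = 283 − 6p_{Folio} + 2p_{Quill} = 0 ⇒ p_{Folio} = 283/6 + (1/3)p_{Quill}.
Similarly p_{Quill} = 140/3 + (1/3)p_{Folio}.
Substituting the second reaction function into the first: p_{Folio} = 283/6 + (1/3)(140/3 + (1/3)p_{Folio}), which gives (8/9)p_{Folio} = 1129/18 ⇒ p_{Folio} = 70.5625.
Then p_{Quill} = 140/3 + (1/3)·70.5625 = 70.1875.

70.5625, 70.1875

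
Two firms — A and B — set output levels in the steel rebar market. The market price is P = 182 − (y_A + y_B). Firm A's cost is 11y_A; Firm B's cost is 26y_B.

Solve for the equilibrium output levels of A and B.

Firm A's profit: π = y_A(182 − (y_A + y_B)) − 11y_A.
∂π/∂y_A = 171 − 2y_A − y_B = 0, so y_A = 85.5 − 0.5y_B.
By the same steps for B: y_B = 78 − 0.5y_A.
Plugging y_B into A's best response: y_A = 85.5 − 0.5(78 − 0.5y_A) ⇒ 0.75y_A = 46.5, so y_A = 62.
Then y_B = 78 − 0.5·62 = 47.

62, 47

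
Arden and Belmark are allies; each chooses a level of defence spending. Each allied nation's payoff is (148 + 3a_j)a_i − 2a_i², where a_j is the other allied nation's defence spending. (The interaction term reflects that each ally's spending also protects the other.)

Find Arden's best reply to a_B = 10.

44.5

Arden's payoff is (148 + 3a_B)a_A − 2a_A².
∂π/∂a_A = 148 + 3a_B − 4a_A = 0, so a_A = 37 + 0.75a_B.
At a_B = 10: a_A = 37 + 0.75·10 = 44.5.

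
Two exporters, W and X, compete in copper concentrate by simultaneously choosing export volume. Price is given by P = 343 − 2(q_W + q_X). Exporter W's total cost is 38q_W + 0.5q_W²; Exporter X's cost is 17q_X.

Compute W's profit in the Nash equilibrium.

3150.625

Exporter W's profit: π = q_W(343 − 2(q_W + q_X)) − 38q_W − 0.5q_W².
∂π/∂q_W = 305 − 5q_W − 2q_X = 0, so q_W = 61 − 0.4q_X.
For X: ∂π/∂q_X = 326 − 4q_X − 2q_W = 0 ⇒ q_X = 81.5 − 0.5q_W.
Solving the two reaction functions simultaneously: (1 − (−0.4)(−0.5))q_W = 61 − 0.4·81.5, so 0.8q_W = 28.4 and q_W = 35.5.
Then q_X = 81.5 − 0.5·35.5 = 63.75.
Price P = 343 − 2·99.25 = 144.5.
W's profit: (144.5 − 38)·35.5 − 0.5(35.5)² = 3150.625.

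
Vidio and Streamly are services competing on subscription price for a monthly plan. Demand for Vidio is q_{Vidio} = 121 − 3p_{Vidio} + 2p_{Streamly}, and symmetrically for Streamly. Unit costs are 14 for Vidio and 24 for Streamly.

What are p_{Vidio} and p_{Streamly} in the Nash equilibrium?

Vidio's profit: π = (p_{Vidio} − 14)(121 − 3p_{Vidio} + 2p_{Streamly}).
∂π/∂p_{Vidio} = 163 − 6p_{Vidio} + 2p_{Streamly} = 0 ⇒ p_{Vidio} = 163/6 + (1/3)p_{Streamly}.
Similarly p_{Streamly} = 193/6 + (1/3)p_{Vidio}.
Substituting the second reaction function into the first: p_{Vidio} = 163/6 + (1/3)(193/6 + (1/3)p_{Vidio}), which gives (8/9)p_{Vidio} = 341/9 ⇒ p_{Vidio} = 42.625.
Then p_{Streamly} = 193/6 + (1/3)·42.625 = 46.375.

42.625, 46.375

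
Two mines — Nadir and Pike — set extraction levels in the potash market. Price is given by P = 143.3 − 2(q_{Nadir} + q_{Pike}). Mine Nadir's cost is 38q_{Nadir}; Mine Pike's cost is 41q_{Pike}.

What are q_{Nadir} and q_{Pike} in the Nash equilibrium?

18.05, 16.55

Mine Nadir's profit: π = q_{Nadir}(143.3 − 2(q_{Nadir} + q_{Pike})) − 38q_{Nadir}.
∂π/∂q_{Nadir} = 105.3 − 4q_{Nadir} − 2q_{Pike} = 0, so q_{Nadir} = 26.325 − 0.5q_{Pike}.
By the same steps for Pike: q_{Pike} = 25.575 − 0.5q_{Nadir}.
Substituting the second reaction function into the first: q_{Nadir} = 26.325 − 0.5(25.575 − 0.5q_{Nadir}), which gives 0.75q_{Nadir} = 13.5375 ⇒ q_{Nadir} = 18.05.
Then q_{Pike} = 25.575 − 0.5·18.05 = 16.55.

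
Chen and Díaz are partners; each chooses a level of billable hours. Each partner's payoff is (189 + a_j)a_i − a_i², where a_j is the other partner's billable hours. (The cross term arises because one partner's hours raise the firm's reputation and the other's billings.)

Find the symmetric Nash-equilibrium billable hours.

189

Chen's payoff is (189 + a_D)a_C − a_C².
∂π/∂a_C = 189 + a_D − 2a_C = 0, so a_C = 94.5 + 0.5a_D.
The game is symmetric, so in equilibrium a_D = a_C: the reaction function gives 0.5a_C = 94.5, hence a_C = 189.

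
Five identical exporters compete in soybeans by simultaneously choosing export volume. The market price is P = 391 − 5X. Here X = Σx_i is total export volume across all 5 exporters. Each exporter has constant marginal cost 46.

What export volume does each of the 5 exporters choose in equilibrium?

A representative exporter's profit is π_i = x_i(391 − 5X) − 46x_i, with X = x_i + Σ_{j≠i} x_j.
First-order condition: 345 − 10x_i − 5Σ_{j≠i} x_j = 0.
With identical exporters, set every x_j = x: then 345 − 10x − 20x = 0, i.e. x = 345/30 = 11.5.

11.5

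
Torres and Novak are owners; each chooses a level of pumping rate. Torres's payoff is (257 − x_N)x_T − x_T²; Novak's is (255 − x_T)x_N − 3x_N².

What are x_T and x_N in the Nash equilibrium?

117, 23

Expanding Torres's payoff: 257x_T − x_Nx_T − x_T².
∂π/∂x_T = 257 − x_N − 2x_T = 0, so x_T = 128.5 − 0.5x_N.
Likewise for Novak: x_N = 42.5 − (1/6)x_T.
Substituting the second reaction function into the first: x_T = 128.5 − 0.5(42.5 − (1/6)x_T), which gives (11/12)x_T = 107.25 ⇒ x_T = 117.
Then x_N = 42.5 − (1/6)·117 = 23.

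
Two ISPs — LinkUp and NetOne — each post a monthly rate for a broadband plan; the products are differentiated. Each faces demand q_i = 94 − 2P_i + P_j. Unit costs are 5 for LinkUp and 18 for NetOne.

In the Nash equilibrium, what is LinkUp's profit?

1971.92

LinkUp's profit: π = (P_{LinkUp} − 5)(94 − 2P_{LinkUp} + P_{NetOne}).
∂π/∂P_{LinkUp} = 104 − 4P_{LinkUp} + P_{NetOne} = 0 ⇒ P_{LinkUp} = 26 + 0.25P_{NetOne}.
Similarly P_{NetOne} = 32.5 + 0.25P_{LinkUp}.
Plugging P_{NetOne} into LinkUp's best response: P_{LinkUp} = 26 + 0.25(32.5 + 0.25P_{LinkUp}) ⇒ 0.9375P_{LinkUp} = 34.125, so P_{LinkUp} = 36.4.
Then P_{NetOne} = 32.5 + 0.25·36.4 = 41.6.
q_{LinkUp} = 94 − 2·36.4 + 41.6 = 62.8.
Profit = (36.4 − 5)·62.8 = 1971.92.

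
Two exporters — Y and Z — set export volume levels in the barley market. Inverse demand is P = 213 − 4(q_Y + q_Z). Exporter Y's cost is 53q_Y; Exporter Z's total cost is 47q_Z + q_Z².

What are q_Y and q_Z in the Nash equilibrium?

14.625, 10.75

Exporter Y's profit: π = q_Y(213 − 4(q_Y + q_Z)) − 53q_Y.
∂π/∂q_Y = 160 − 8q_Y − 4q_Z = 0, so q_Y = 20 − 0.5q_Z.
For Z: ∂π/∂q_Z = 166 − 10q_Z − 4q_Y = 0 ⇒ q_Z = 16.6 − 0.4q_Y.
Substituting the second reaction function into the first: q_Y = 20 − 0.5(16.6 − 0.4q_Y), which gives 0.8q_Y = 11.7 ⇒ q_Y = 14.625.
Then q_Z = 16.6 − 0.4·14.625 = 10.75.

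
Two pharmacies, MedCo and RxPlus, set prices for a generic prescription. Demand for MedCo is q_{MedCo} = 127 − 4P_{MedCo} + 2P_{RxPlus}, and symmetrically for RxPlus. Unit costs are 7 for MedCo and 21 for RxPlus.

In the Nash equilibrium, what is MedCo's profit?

MedCo's profit: π = (P_{MedCo} − 7)(127 − 4P_{MedCo} + 2P_{RxPlus}).
∂π/∂P_{MedCo} = 155 − 8P_{MedCo} + 2P_{RxPlus} = 0 ⇒ P_{MedCo} = 19.375 + 0.25P_{RxPlus}.
Similarly P_{RxPlus} = 26.375 + 0.25P_{MedCo}.
Plugging P_{RxPlus} into MedCo's best response: P_{MedCo} = 19.375 + 0.25(26.375 + 0.25P_{MedCo}) ⇒ 0.9375P_{MedCo} = 831/32, so P_{MedCo} = 27.7.
Then P_{RxPlus} = 26.375 + 0.25·27.7 = 33.3.
q_{MedCo} = 127 − 4·27.7 + 2·33.3 = 82.8.
Profit = (27.7 − 7)·82.8 = 1713.96.

1713.96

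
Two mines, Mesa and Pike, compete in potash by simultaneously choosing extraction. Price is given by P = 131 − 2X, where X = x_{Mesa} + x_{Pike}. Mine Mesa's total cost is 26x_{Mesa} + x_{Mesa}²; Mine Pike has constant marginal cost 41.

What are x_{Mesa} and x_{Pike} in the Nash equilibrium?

Mine Mesa's profit: π = x_{Mesa}(131 − 2(x_{Mesa} + x_{Pike})) − 26x_{Mesa} − x_{Mesa}².
∂π/∂x_{Mesa} = 105 − 6x_{Mesa} − 2x_{Pike} = 0, so x_{Mesa} = 17.5 − (1/3)x_{Pike}.
For Pike: ∂π/∂x_{Pike} = 90 − 4x_{Pike} − 2x_{Mesa} = 0 ⇒ x_{Pike} = 22.5 − 0.5x_{Mesa}.
Plugging x_{Pike} into Mesa's best response: x_{Mesa} = 17.5 − (1/3)(22.5 − 0.5x_{Mesa}) ⇒ (5/6)x_{Mesa} = 10, so x_{Mesa} = 12.
Then x_{Pike} = 22.5 − 0.5·12 = 16.5.

12, 16.5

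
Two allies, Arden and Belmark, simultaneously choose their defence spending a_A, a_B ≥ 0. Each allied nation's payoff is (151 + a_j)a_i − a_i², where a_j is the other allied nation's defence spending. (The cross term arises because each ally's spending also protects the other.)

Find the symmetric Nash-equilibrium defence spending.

151

Arden's payoff is (151 + a_B)a_A − a_A².
∂π/∂a_A = 151 + a_B − 2a_A = 0, so a_A = 75.5 + 0.5a_B.
Setting a_A = a_B in the reaction function: a_A = 75.5 + 0.5a_A, so a_A = 75.5 / 0.5 = 151.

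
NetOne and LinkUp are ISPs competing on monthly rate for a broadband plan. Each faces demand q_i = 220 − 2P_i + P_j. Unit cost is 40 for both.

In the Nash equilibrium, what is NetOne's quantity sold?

NetOne's profit: π = (P_{NetOne} − 40)(220 − 2P_{NetOne} + P_{LinkUp}).
∂π/∂P_{NetOne} = 300 − 4P_{NetOne} + P_{LinkUp} = 0 ⇒ P_{NetOne} = 75 + 0.25P_{LinkUp}.
The game is symmetric, so in equilibrium P_{LinkUp} = P_{NetOne}: the reaction function gives 0.75P_{NetOne} = 75, hence P_{NetOne} = 100.
q_{NetOne} = 220 − 2·100 + 100 = 120.

120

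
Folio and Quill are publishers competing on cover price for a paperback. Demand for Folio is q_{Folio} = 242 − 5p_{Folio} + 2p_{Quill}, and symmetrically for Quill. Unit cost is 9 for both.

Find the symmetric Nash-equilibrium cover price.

35.875

Folio's profit: π = (p_{Folio} − 9)(242 − 5p_{Folio} + 2p_{Quill}).
∂π/∂p_{Folio} = 287 − 10p_{Folio} + 2p_{Quill} = 0 ⇒ p_{Folio} = 28.7 + 0.2p_{Quill}.
By symmetry p_{Quill} = p_{Folio}; substituting into the reaction function, 0.8p_{Folio} = 28.7 and p_{Folio} = 35.875.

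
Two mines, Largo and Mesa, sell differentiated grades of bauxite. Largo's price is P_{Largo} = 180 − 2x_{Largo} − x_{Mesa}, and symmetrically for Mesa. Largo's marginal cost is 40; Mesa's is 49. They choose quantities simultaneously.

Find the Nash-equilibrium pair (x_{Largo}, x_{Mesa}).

Mine Largo's profit: π = x_{Largo}(180 − 2x_{Largo} − x_{Mesa}) − 40x_{Largo}.
∂π/∂x_{Largo} = 140 − 4x_{Largo} − x_{Mesa} = 0 ⇒ x_{Largo} = 35 − 0.25x_{Mesa}.
Similarly x_{Mesa} = 32.75 − 0.25x_{Largo}.
Plugging x_{Mesa} into Largo's best response: x_{Largo} = 35 − 0.25(32.75 − 0.25x_{Largo}) ⇒ 0.9375x_{Largo} = 26.8125, so x_{Largo} = 28.6.
Then x_{Mesa} = 32.75 − 0.25·28.6 = 25.6.

28.6, 25.6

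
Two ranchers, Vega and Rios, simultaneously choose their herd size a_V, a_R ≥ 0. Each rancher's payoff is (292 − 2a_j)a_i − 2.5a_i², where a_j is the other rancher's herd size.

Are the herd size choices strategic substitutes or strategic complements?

strategic substitutes

Vega's payoff is (292 − 2a_R)a_V − 2.5a_V².
∂π/∂a_V = 292 − 2a_R − 5a_V = 0, so a_V = 58.4 − 0.4a_R.
The best-response slope da_V/da_R = −0.4 < 0: the reaction function is downward-sloping, so the choices are strategic substitutes.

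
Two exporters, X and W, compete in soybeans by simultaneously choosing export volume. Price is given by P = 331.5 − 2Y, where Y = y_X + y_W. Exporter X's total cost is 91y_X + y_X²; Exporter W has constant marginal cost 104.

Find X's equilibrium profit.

Exporter X's profit: π = y_X(331.5 − 2(y_X + y_W)) − 91y_X − y_X².
∂π/∂y_X = 240.5 − 6y_X − 2y_W = 0, so y_X = 481/12 − (1/3)y_W.
For W: ∂π/∂y_W = 227.5 − 4y_W − 2y_X = 0 ⇒ y_W = 56.875 − 0.5y_X.
Substituting the second reaction function into the first: y_X = 481/12 − (1/3)(56.875 − 0.5y_X), which gives (5/6)y_X = 21.125 ⇒ y_X = 25.35.
Then y_W = 56.875 − 0.5·25.35 = 44.2.
Price P = 331.5 − 2·69.55 = 192.4.
X's profit: (192.4 − 91)·25.35 − (25.35)² = 1927.8675.

1927.8675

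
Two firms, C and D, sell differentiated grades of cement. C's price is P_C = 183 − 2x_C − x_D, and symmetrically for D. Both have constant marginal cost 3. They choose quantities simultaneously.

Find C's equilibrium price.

75

Firm C's profit: π = x_C(183 − 2x_C − x_D) − 3x_C.
∂π/∂x_C = 180 − 4x_C − x_D = 0 ⇒ x_C = 45 − 0.25x_D.
Setting x_C = x_D in the reaction function: x_C = 45 − 0.25x_C, so x_C = 45 / 1.25 = 36.
P_C = 183 − 2·36 − 36 = 75.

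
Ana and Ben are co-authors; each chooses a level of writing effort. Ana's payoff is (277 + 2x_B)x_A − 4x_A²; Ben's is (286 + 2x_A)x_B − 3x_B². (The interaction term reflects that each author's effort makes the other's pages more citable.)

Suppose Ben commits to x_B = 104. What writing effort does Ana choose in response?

Expanding Ana's payoff: 277x_A + 2x_Bx_A − 4x_A².
∂π/∂x_A = 277 + 2x_B − 8x_A = 0, so x_A = 34.625 + 0.25x_B.
At x_B = 104: x_A = 34.625 + 0.25·104 = 60.625.

60.625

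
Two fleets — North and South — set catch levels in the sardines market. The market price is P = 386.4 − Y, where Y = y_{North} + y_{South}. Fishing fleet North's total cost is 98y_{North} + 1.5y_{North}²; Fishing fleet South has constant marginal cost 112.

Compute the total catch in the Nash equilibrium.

Fishing fleet North's profit: π = y_{North}(386.4 − (y_{North} + y_{South})) − 98y_{North} − 1.5y_{North}².
∂π/∂y_{North} = 288.4 − 5y_{North} − y_{South} = 0, so y_{North} = 57.68 − 0.2y_{South}.
For South: ∂π/∂y_{South} = 274.4 − 2y_{South} − y_{North} = 0 ⇒ y_{South} = 137.2 − 0.5y_{North}.
Plugging y_{South} into North's best response: y_{North} = 57.68 − 0.2(137.2 − 0.5y_{North}) ⇒ 0.9y_{North} = 30.24, so y_{North} = 33.6.
Then y_{South} = 137.2 − 0.5·33.6 = 120.4.
Total catch: 33.6 + 120.4 = 154.

154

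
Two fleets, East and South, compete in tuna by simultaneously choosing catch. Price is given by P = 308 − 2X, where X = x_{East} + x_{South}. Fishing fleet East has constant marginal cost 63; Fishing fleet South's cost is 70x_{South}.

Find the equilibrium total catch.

Fishing fleet East's profit: π = x_{East}(308 − 2(x_{East} + x_{South})) − 63x_{East}.
∂π/∂x_{East} = 245 − 4x_{East} − 2x_{South} = 0, so x_{East} = 61.25 − 0.5x_{South}.
By the same steps for South: x_{South} = 59.5 − 0.5x_{East}.
Plugging x_{South} into East's best response: x_{East} = 61.25 − 0.5(59.5 − 0.5x_{East}) ⇒ 0.75x_{East} = 31.5, so x_{East} = 42.
Then x_{South} = 59.5 − 0.5·42 = 38.5.
Total catch: 42 + 38.5 = 80.5.

80.5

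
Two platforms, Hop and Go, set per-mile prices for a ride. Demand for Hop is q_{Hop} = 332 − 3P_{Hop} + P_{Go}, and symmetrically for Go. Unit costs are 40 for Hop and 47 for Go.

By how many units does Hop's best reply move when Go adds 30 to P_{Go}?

Hop's profit: π = (P_{Hop} − 40)(332 − 3P_{Hop} + P_{Go}).
∂π/∂P_{Hop} = 452 − 6P_{Hop} + P_{Go} = 0 ⇒ P_{Hop} = 226/3 + (1/6)P_{Go}.
The reaction-function slope is 1/6, so a 30-unit rise in P_{Go} moves P_{Hop} by 1/6 × 30 = 5. Hop's best response rises — the actions are strategic complements.

5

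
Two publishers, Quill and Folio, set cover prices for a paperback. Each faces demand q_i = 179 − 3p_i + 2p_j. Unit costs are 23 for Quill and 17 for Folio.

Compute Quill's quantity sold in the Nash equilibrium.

113.625

Quill's profit: π = (p_{Quill} − 23)(179 − 3p_{Quill} + 2p_{Folio}).
∂π/∂p_{Quill} = 248 − 6p_{Quill} + 2p_{Folio} = 0 ⇒ p_{Quill} = 124/3 + (1/3)p_{Folio}.
Similarly p_{Folio} = 115/3 + (1/3)p_{Quill}.
Solving the two reaction functions simultaneously: (1 − (1/3)(1/3))p_{Quill} = 124/3 + (1/3)·(115/3), so (8/9)p_{Quill} = 487/9 and p_{Quill} = 60.875.
Then p_{Folio} = 115/3 + (1/3)·60.875 = 58.625.
q_{Quill} = 179 − 3·60.875 + 2·58.625 = 113.625.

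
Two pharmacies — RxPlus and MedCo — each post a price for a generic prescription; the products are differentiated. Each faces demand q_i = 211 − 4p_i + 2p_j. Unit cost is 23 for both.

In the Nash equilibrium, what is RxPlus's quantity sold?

110

RxPlus's profit: π = (p_{RxPlus} − 23)(211 − 4p_{RxPlus} + 2p_{MedCo}).
∂π/∂p_{RxPlus} = 303 − 8p_{RxPlus} + 2p_{MedCo} = 0 ⇒ p_{RxPlus} = 37.875 + 0.25p_{MedCo}.
By symmetry p_{MedCo} = p_{RxPlus}; substituting into the reaction function, 0.75p_{RxPlus} = 37.875 and p_{RxPlus} = 50.5.
q_{RxPlus} = 211 − 4·50.5 + 2·50.5 = 110.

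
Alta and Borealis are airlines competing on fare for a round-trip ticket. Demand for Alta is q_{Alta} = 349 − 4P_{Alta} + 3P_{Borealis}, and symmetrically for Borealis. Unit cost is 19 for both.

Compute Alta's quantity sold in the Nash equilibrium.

Alta's profit: π = (P_{Alta} − 19)(349 − 4P_{Alta} + 3P_{Borealis}).
∂π/∂P_{Alta} = 425 − 8P_{Alta} + 3P_{Borealis} = 0 ⇒ P_{Alta} = 53.125 + 0.375P_{Borealis}.
Setting P_{Alta} = P_{Borealis} in the reaction function: P_{Alta} = 53.125 + 0.375P_{Alta}, so P_{Alta} = 53.125 / 0.625 = 85.
q_{Alta} = 349 − 4·85 + 3·85 = 264.

264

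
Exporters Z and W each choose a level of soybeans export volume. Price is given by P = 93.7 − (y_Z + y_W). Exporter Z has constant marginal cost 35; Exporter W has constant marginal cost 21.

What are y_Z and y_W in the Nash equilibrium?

14.9, 28.9

Exporter Z's profit: π = y_Z(93.7 − (y_Z + y_W)) − 35y_Z.
∂π/∂y_Z = 58.7 − 2y_Z − y_W = 0, so y_Z = 29.35 − 0.5y_W.
By the same steps for W: y_W = 36.35 − 0.5y_Z.
Plugging y_W into Z's best response: y_Z = 29.35 − 0.5(36.35 − 0.5y_Z) ⇒ 0.75y_Z = 11.175, so y_Z = 14.9.
Then y_W = 36.35 − 0.5·14.9 = 28.9.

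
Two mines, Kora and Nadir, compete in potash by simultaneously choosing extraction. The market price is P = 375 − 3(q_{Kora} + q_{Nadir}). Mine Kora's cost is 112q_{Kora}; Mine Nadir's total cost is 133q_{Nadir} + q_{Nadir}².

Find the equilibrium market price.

Mine Kora's profit: π = q_{Kora}(375 − 3(q_{Kora} + q_{Nadir})) − 112q_{Kora}.
∂π/∂q_{Kora} = 263 − 6q_{Kora} − 3q_{Nadir} = 0, so q_{Kora} = 263/6 − 0.5q_{Nadir}.
For Nadir: ∂π/∂q_{Nadir} = 242 − 8q_{Nadir} − 3q_{Kora} = 0 ⇒ q_{Nadir} = 30.25 − 0.375q_{Kora}.
Plugging q_{Nadir} into Kora's best response: q_{Kora} = 263/6 − 0.5(30.25 − 0.375q_{Kora}) ⇒ 0.8125q_{Kora} = 689/24, so q_{Kora} = 106/3.
Then q_{Nadir} = 30.25 − 0.375·(106/3) = 17.
Equilibrium price: P = 375 − 3·(157/3) = 218.

218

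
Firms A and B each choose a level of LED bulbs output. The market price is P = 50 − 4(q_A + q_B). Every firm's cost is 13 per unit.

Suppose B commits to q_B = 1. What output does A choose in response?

Firm A's profit: π = q_A(50 − 4(q_A + q_B)) − 13q_A.
∂π/∂q_A = 37 − 8q_A − 4q_B = 0, so q_A = 4.625 − 0.5q_B.
At q_B = 1: q_A = 4.625 − 0.5·1 = 4.125.

4.125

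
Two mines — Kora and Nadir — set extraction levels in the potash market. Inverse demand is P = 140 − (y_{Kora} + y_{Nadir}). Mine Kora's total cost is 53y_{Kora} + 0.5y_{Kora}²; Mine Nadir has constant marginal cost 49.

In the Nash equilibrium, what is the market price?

86.2

Mine Kora's profit: π = y_{Kora}(140 − (y_{Kora} + y_{Nadir})) − 53y_{Kora} − 0.5y_{Kora}².
∂π/∂y_{Kora} = 87 − 3y_{Kora} − y_{Nadir} = 0, so y_{Kora} = 29 − (1/3)y_{Nadir}.
For Nadir: ∂π/∂y_{Nadir} = 91 − 2y_{Nadir} − y_{Kora} = 0 ⇒ y_{Nadir} = 45.5 − 0.5y_{Kora}.
Plugging y_{Nadir} into Kora's best response: y_{Kora} = 29 − (1/3)(45.5 − 0.5y_{Kora}) ⇒ (5/6)y_{Kora} = 83/6, so y_{Kora} = 16.6.
Then y_{Nadir} = 45.5 − 0.5·16.6 = 37.2.
Equilibrium price: P = 140 − 53.8 = 86.2.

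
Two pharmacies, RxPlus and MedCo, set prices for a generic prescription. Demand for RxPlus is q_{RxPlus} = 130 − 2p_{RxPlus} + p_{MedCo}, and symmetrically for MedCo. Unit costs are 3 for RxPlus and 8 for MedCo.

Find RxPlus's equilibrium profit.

RxPlus's profit: π = (p_{RxPlus} − 3)(130 − 2p_{RxPlus} + p_{MedCo}).
∂π/∂p_{RxPlus} = 136 − 4p_{RxPlus} + p_{MedCo} = 0 ⇒ p_{RxPlus} = 34 + 0.25p_{MedCo}.
Similarly p_{MedCo} = 36.5 + 0.25p_{RxPlus}.
Solving the two reaction functions simultaneously: (1 − (0.25)(0.25))p_{RxPlus} = 34 + 0.25·36.5, so 0.9375p_{RxPlus} = 43.125 and p_{RxPlus} = 46.
Then p_{MedCo} = 36.5 + 0.25·46 = 48.
q_{RxPlus} = 130 − 2·46 + 48 = 86.
Profit = (46 − 3)·86 = 3698.

3698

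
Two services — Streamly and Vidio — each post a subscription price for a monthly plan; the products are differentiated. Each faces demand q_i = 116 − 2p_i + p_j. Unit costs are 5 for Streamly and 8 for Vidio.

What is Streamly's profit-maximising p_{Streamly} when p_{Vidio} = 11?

Streamly's profit: π = (p_{Streamly} − 5)(116 − 2p_{Streamly} + p_{Vidio}).
∂π/∂p_{Streamly} = 126 − 4p_{Streamly} + p_{Vidio} = 0 ⇒ p_{Streamly} = 31.5 + 0.25p_{Vidio}.
At p_{Vidio} = 11: p_{Streamly} = 31.5 + 0.25·11 = 34.25.

34.25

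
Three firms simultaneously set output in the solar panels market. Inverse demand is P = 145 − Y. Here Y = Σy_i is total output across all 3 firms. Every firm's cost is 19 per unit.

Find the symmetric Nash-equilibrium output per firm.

31.5

A representative firm's profit is π_i = y_i(145 − Y) − 19y_i, with Y = y_i + Σ_{j≠i} y_j.
First-order condition: 126 − 2y_i − Σ_{j≠i} y_j = 0.
In a symmetric equilibrium every firm chooses the same y, so Σ_{j≠i} y_j = 2y. The condition becomes 126 − 4y = 0, giving y = 126/4 = 31.5.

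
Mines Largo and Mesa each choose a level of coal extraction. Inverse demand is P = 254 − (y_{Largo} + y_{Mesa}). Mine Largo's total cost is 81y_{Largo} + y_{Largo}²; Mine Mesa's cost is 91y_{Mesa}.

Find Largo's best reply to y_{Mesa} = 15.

39.5

Mine Largo's profit: π = y_{Largo}(254 − (y_{Largo} + y_{Mesa})) − 81y_{Largo} − y_{Largo}².
∂π/∂y_{Largo} = 173 − 4y_{Largo} − y_{Mesa} = 0, so y_{Largo} = 43.25 − 0.25y_{Mesa}.
At y_{Mesa} = 15: y_{Largo} = 43.25 − 0.25·15 = 39.5.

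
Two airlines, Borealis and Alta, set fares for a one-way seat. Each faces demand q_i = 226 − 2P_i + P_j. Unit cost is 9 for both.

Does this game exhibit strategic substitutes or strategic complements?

Borealis's profit: π = (P_{Borealis} − 9)(226 − 2P_{Borealis} + P_{Alta}).
∂π/∂P_{Borealis} = 244 − 4P_{Borealis} + P_{Alta} = 0 ⇒ P_{Borealis} = 61 + 0.25P_{Alta}.
The best-response slope dP_{Borealis}/dP_{Alta} = 0.25 > 0: the reaction function is upward-sloping, so the choices are strategic complements.

strategic complements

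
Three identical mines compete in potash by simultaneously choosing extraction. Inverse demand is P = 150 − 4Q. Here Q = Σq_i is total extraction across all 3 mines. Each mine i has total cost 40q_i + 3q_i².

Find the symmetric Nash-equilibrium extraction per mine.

A representative mine's profit is π_i = q_i(150 − 4Q) − 40q_i − 3q_i², with Q = q_i + Σ_{j≠i} q_j.
First-order condition: 110 − 14q_i − 4Σ_{j≠i} q_j = 0.
In a symmetric equilibrium every mine chooses the same q, so Σ_{j≠i} q_j = 2q. The condition becomes 110 − 22q = 0, giving q = 110/22 = 5.

5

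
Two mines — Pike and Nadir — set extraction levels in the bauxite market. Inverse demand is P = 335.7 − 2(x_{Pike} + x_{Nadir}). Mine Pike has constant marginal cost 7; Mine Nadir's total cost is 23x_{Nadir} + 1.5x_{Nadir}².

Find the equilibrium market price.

146.625

Mine Pike's profit: π = x_{Pike}(335.7 − 2(x_{Pike} + x_{Nadir})) − 7x_{Pike}.
∂π/∂x_{Pike} = 328.7 − 4x_{Pike} − 2x_{Nadir} = 0, so x_{Pike} = 82.175 − 0.5x_{Nadir}.
For Nadir: ∂π/∂x_{Nadir} = 312.7 − 7x_{Nadir} − 2x_{Pike} = 0 ⇒ x_{Nadir} = 3127/70 − (2/7)x_{Pike}.
Plugging x_{Nadir} into Pike's best response: x_{Pike} = 82.175 − 0.5(3127/70 − (2/7)x_{Pike}) ⇒ (6/7)x_{Pike} = 3351/56, so x_{Pike} = 69.8125.
Then x_{Nadir} = 3127/70 − (2/7)·69.8125 = 24.725.
Equilibrium price: P = 335.7 − 2·94.5375 = 146.625.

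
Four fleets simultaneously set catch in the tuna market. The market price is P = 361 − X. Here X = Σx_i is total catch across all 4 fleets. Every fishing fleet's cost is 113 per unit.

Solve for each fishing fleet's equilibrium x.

49.6

A representative fishing fleet's profit is π_i = x_i(361 − X) − 113x_i, with X = x_i + Σ_{j≠i} x_j.
First-order condition: 248 − 2x_i − Σ_{j≠i} x_j = 0.
With identical fishing fleets, set every x_j = x: then 248 − 2x − 3x = 0, i.e. x = 248/5 = 49.6.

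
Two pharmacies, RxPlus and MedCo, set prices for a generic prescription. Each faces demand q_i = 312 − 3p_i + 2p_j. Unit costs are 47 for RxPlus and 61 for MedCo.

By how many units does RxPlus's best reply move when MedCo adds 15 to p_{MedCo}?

5

RxPlus's profit: π = (p_{RxPlus} − 47)(312 − 3p_{RxPlus} + 2p_{MedCo}).
∂π/∂p_{RxPlus} = 453 − 6p_{RxPlus} + 2p_{MedCo} = 0 ⇒ p_{RxPlus} = 75.5 + (1/3)p_{MedCo}.
The reaction-function slope is 1/3, so a 15-unit rise in p_{MedCo} moves p_{RxPlus} by 1/3 × 15 = 5. RxPlus's best response rises — the actions are strategic complements.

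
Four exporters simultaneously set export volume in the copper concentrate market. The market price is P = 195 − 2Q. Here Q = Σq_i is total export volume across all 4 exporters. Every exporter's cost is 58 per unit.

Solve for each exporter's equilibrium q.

13.7

A representative exporter's profit is π_i = q_i(195 − 2Q) − 58q_i, with Q = q_i + Σ_{j≠i} q_j.
First-order condition: 137 − 4q_i − 2Σ_{j≠i} q_j = 0.
With identical exporters, set every q_j = q: then 137 − 4q − 6q = 0, i.e. q = 137/10 = 13.7.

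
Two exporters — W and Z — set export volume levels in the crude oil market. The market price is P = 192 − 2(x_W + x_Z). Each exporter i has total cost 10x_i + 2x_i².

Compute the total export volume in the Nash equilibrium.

Exporter W's profit: π = x_W(192 − 2(x_W + x_Z)) − 10x_W − 2x_W².
∂π/∂x_W = 182 − 8x_W − 2x_Z = 0, so x_W = 22.75 − 0.25x_Z.
By symmetry x_Z = x_W; substituting into the reaction function, 1.25x_W = 22.75 and x_W = 18.2.
Total export volume: 18.2 + 18.2 = 36.4.

36.4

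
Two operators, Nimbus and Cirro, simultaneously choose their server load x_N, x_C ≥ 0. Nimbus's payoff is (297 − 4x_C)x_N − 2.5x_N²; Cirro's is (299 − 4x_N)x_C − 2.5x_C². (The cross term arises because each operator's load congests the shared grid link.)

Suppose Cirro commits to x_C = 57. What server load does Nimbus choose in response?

13.8

Expanding Nimbus's payoff: 297x_N − 4x_Cx_N − 2.5x_N².
∂π/∂x_N = 297 − 4x_C − 5x_N = 0, so x_N = 59.4 − 0.8x_C.
At x_C = 57: x_N = 59.4 − 0.8·57 = 13.8.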